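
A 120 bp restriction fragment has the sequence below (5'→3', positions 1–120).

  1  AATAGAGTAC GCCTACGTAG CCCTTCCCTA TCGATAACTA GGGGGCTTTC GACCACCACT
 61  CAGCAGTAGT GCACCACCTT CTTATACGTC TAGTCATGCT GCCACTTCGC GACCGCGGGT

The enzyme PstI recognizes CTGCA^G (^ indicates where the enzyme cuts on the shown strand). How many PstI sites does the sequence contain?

No occurrence of CTGCAG is present in the sequence.
PstI does not cut: 0 sites.

0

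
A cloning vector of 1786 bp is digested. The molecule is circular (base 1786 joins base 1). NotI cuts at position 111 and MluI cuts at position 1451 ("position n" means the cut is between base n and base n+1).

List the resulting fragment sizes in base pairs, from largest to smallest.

1340, 446 bp

Combined cut positions (sorted): 111, 1451.
Circular molecule, 2 cuts → 2 fragments:
  1451 − 111 = 1340 bp
  wrap: 1786 − 1451 + 111 = 446 bp
Sorted largest to smallest: 1340, 446 bp.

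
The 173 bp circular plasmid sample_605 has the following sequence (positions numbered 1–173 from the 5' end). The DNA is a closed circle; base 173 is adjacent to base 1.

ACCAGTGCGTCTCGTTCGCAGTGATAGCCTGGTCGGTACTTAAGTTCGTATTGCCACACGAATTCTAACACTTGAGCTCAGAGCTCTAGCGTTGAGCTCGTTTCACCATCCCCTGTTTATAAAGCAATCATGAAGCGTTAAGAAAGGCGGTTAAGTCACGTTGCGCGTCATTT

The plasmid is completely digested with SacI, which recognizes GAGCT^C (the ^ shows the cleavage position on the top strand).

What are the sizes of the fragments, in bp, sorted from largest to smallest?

153, 13, 7 bp

SacI sites (GAGCTC) start at positions 74, 81, 94.
SacI cuts after base 5 of each site (before the last base), so after positions 78, 85, 98.
Circular molecule, 3 cuts → 3 fragments:
  79–85 → 7 bp
  86–98 → 13 bp
  99–173 then 1–78 → 75 + 78 = 153 bp
Sorted largest to smallest: 153, 13, 7 bp.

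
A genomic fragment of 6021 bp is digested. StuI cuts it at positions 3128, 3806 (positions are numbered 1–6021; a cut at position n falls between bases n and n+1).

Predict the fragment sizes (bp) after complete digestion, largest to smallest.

3128, 2215, 678 bp

Linear molecule, 2 cuts → 3 fragments:
  3128 − 0 = 3128 bp
  3806 − 3128 = 678 bp
  6021 − 3806 = 2215 bp
Sorted largest to smallest: 3128, 2215, 678 bp.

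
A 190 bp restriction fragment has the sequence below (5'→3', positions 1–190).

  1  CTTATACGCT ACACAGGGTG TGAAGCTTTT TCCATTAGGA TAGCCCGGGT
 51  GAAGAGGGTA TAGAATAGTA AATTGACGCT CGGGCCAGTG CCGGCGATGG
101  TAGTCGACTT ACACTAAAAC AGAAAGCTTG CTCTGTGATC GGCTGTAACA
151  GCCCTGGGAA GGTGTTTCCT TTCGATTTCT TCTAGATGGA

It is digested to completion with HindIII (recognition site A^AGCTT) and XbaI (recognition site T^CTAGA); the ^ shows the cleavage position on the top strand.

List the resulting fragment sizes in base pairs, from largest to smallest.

101, 57, 23, 9 bp

HindIII sites (AAGCTT) start at positions 23, 124.
HindIII cuts after the first base of each site, so after positions 23, 124.
The XbaI site (TCTAGA) starts at position 181.
XbaI cuts after the first base of each site, so after position 181.
Combined cut positions: 23, 124, 181.
Linear molecule, 3 cuts → 4 fragments:
  1–23 → 23 bp
  24–124 → 101 bp
  125–181 → 57 bp
  182–190 → 9 bp
Sorted largest to smallest: 101, 57, 23, 9 bp.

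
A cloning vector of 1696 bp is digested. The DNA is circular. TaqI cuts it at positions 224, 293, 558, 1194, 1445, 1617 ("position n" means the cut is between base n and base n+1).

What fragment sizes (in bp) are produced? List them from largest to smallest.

Circular molecule, 6 cuts → 6 fragments:
  293 − 224 = 69 bp
  558 − 293 = 265 bp
  1194 − 558 = 636 bp
  1445 − 1194 = 251 bp
  1617 − 1445 = 172 bp
  wrap: 1696 − 1617 + 224 = 303 bp
Sorted largest to smallest: 636, 303, 265, 251, 172, 69 bp.

636, 303, 265, 251, 172, 69 bp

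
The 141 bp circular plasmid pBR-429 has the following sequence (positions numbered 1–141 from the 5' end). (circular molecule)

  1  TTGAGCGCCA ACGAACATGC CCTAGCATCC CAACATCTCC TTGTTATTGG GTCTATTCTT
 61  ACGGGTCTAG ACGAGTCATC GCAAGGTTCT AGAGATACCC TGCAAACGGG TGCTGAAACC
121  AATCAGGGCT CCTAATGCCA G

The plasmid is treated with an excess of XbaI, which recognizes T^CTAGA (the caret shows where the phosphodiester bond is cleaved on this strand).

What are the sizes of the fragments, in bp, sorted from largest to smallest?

119, 22 bp

XbaI sites (TCTAGA) start at positions 66, 88.
XbaI cuts after the first base of each site, so after positions 66, 88.
Circular molecule, 2 cuts → 2 fragments:
  67–88 → 22 bp
  89–141 then 1–66 → 53 + 66 = 119 bp
Sorted largest to smallest: 119, 22 bp.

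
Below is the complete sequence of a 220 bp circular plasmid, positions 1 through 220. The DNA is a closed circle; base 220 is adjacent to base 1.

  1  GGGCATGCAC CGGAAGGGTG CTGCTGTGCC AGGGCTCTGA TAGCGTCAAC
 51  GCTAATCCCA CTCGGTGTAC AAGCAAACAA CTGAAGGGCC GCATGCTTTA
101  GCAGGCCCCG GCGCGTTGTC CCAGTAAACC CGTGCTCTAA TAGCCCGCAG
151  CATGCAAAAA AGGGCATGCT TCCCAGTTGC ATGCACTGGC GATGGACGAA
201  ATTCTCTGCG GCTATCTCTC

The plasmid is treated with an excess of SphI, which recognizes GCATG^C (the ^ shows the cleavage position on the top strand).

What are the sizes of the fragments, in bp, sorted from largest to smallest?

88, 59, 44, 15, 14 bp

SphI sites (GCATGC) start at positions 3, 91, 150, 164, 179.
SphI cuts after base 5 of each site (before the last base), so after positions 7, 95, 154, 168, 183.
Circular molecule, 5 cuts → 5 fragments:
  8–95 → 88 bp
  96–154 → 59 bp
  155–168 → 14 bp
  169–183 → 15 bp
  184–220 then 1–7 → 37 + 7 = 44 bp
Sorted largest to smallest: 88, 59, 44, 15, 14 bp.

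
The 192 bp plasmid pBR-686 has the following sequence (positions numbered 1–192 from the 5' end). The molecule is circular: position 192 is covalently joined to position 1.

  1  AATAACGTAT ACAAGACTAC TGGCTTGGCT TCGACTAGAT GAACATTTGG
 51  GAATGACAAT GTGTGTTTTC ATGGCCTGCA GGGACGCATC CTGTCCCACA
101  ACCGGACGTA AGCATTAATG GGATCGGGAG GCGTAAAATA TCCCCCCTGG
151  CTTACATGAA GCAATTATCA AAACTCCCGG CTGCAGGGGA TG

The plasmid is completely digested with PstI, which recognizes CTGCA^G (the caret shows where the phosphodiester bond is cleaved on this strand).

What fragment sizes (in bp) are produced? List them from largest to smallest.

105, 87 bp

PstI sites (CTGCAG) start at positions 76, 181.
PstI cuts after base 5 of each site (before the last base), so after positions 80, 185.
Circular molecule, 2 cuts → 2 fragments:
  81–185 → 105 bp
  186–192 then 1–80 → 7 + 80 = 87 bp
Sorted largest to smallest: 105, 87 bp.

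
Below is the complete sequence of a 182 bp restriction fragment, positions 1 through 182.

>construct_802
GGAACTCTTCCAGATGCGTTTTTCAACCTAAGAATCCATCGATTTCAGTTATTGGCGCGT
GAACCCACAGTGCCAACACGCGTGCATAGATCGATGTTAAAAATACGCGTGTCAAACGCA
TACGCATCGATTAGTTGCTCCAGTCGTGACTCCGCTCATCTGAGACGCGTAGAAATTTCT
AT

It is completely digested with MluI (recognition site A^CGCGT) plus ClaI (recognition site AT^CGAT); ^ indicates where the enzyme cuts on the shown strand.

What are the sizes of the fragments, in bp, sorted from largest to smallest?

MluI sites (ACGCGT) start at positions 78, 105, 165.
MluI cuts after the first base of each site, so after positions 78, 105, 165.
ClaI sites (ATCGAT) start at positions 38, 90, 126.
ClaI cuts after base 2 of each site, so after positions 39, 91, 127.
Combined cut positions: 39, 78, 91, 105, 127, 165.
Linear molecule, 6 cuts → 7 fragments:
  1–39 → 39 bp
  40–78 → 39 bp
  79–91 → 13 bp
  92–105 → 14 bp
  106–127 → 22 bp
  128–165 → 38 bp
  166–182 → 17 bp
Sorted largest to smallest: 39, 39, 38, 22, 17, 14, 13 bp.

39, 39, 38, 22, 17, 14, 13 bp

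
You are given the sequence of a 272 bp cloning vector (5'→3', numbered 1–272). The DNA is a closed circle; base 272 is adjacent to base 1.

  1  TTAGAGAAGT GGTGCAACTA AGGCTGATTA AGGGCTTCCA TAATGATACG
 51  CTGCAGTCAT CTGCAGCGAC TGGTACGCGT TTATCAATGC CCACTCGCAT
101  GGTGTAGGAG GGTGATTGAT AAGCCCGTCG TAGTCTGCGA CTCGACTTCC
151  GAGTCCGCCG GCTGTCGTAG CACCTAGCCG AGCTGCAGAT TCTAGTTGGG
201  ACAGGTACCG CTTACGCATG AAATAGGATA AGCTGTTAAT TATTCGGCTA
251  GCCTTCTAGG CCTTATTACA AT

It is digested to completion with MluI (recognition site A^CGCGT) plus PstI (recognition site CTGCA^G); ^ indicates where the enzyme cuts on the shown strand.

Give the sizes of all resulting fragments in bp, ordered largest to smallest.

140, 112, 10, 10 bp

The MluI site (ACGCGT) starts at position 75.
MluI cuts after the first base of each site, so after position 75.
PstI sites (CTGCAG) start at positions 51, 61, 183.
PstI cuts after base 5 of each site (before the last base), so after positions 55, 65, 187.
Combined cut positions: 55, 65, 75, 187.
Circular molecule, 4 cuts → 4 fragments:
  56–65 → 10 bp
  66–75 → 10 bp
  76–187 → 112 bp
  188–272 then 1–55 → 85 + 55 = 140 bp
Sorted largest to smallest: 140, 112, 10, 10 bp.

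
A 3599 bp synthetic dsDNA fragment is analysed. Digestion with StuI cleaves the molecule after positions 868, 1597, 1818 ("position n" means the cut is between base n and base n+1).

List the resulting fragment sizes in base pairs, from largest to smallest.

1781, 868, 729, 221 bp

Linear molecule, 3 cuts → 4 fragments:
  868 − 0 = 868 bp
  1597 − 868 = 729 bp
  1818 − 1597 = 221 bp
  3599 − 1818 = 1781 bp
Sorted largest to smallest: 1781, 868, 729, 221 bp.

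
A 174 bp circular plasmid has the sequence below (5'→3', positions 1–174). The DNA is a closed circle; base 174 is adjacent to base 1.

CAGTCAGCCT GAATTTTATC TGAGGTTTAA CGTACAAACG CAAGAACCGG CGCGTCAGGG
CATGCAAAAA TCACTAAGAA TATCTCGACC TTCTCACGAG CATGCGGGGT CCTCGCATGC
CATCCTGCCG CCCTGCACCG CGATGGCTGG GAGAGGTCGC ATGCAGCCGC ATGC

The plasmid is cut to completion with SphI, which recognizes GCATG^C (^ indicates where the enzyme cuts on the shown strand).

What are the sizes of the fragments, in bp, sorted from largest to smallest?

SphI sites (GCATGC) start at positions 60, 100, 115, 159, 169.
SphI cuts after base 5 of each site (before the last base), so after positions 64, 104, 119, 163, 173.
Circular molecule, 5 cuts → 5 fragments:
  65–104 → 40 bp
  105–119 → 15 bp
  120–163 → 44 bp
  164–173 → 10 bp
  174–174 then 1–64 → 1 + 64 = 65 bp
Sorted largest to smallest: 65, 44, 40, 15, 10 bp.

65, 44, 40, 15, 10 bp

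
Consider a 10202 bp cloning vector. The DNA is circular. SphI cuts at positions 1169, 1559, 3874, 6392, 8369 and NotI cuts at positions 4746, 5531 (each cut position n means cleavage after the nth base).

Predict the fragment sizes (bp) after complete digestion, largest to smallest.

3002, 2315, 1977, 872, 861, 785, 390 bp

Combined cut positions (sorted): 1169, 1559, 3874, 4746, 5531, 6392, 8369.
Circular molecule, 7 cuts → 7 fragments:
  1559 − 1169 = 390 bp
  3874 − 1559 = 2315 bp
  4746 − 3874 = 872 bp
  5531 − 4746 = 785 bp
  6392 − 5531 = 861 bp
  8369 − 6392 = 1977 bp
  wrap: 10202 − 8369 + 1169 = 3002 bp
Sorted largest to smallest: 3002, 2315, 1977, 872, 861, 785, 390 bp.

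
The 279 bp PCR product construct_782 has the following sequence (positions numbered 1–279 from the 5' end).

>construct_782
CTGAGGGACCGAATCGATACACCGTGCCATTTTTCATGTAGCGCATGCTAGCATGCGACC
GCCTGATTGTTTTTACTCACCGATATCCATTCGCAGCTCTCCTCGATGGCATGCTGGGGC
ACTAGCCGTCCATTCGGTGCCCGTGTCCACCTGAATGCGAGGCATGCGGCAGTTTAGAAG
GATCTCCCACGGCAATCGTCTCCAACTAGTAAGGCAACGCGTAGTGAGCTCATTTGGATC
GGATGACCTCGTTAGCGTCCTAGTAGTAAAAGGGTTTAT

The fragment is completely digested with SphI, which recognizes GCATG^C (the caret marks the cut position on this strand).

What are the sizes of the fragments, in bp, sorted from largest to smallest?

113, 58, 53, 47, 8 bp

SphI sites (GCATGC) start at positions 43, 51, 109, 162.
SphI cuts after base 5 of each site (before the last base), so after positions 47, 55, 113, 166.
Linear molecule, 4 cuts → 5 fragments:
  1–47 → 47 bp
  48–55 → 8 bp
  56–113 → 58 bp
  114–166 → 53 bp
  167–279 → 113 bp
Sorted largest to smallest: 113, 58, 53, 47, 8 bp.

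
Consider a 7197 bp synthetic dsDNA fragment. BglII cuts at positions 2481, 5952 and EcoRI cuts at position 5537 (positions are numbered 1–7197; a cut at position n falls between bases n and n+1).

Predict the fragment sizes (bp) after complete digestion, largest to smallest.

Combined cut positions (sorted): 2481, 5537, 5952.
Linear molecule, 3 cuts → 4 fragments:
  2481 − 0 = 2481 bp
  5537 − 2481 = 3056 bp
  5952 − 5537 = 415 bp
  7197 − 5952 = 1245 bp
Sorted largest to smallest: 3056, 2481, 1245, 415 bp.

3056, 2481, 1245, 415 bp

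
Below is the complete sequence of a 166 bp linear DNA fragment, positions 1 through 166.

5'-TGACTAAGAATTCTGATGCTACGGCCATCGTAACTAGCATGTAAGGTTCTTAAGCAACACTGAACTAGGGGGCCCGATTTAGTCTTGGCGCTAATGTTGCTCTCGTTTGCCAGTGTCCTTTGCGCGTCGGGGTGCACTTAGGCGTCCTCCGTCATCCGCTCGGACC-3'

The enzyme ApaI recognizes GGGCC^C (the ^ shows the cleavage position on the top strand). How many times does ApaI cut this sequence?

1

GGGCCC occurs starting at position 70.
ApaI cuts at 1 site.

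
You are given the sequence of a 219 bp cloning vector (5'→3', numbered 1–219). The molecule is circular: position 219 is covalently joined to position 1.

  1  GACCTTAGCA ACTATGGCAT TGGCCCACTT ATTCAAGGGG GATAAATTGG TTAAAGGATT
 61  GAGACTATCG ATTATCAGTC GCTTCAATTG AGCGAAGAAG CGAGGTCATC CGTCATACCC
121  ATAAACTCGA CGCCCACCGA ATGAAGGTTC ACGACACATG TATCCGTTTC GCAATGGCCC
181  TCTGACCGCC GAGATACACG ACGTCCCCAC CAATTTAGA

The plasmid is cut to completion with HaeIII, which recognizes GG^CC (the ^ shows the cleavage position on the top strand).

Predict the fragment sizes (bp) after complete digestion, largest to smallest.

HaeIII sites (GGCC) start at positions 22, 176.
HaeIII cuts after base 2 of each site, so after positions 23, 177.
Circular molecule, 2 cuts → 2 fragments:
  24–177 → 154 bp
  178–219 then 1–23 → 42 + 23 = 65 bp
Sorted largest to smallest: 154, 65 bp.

154, 65 bp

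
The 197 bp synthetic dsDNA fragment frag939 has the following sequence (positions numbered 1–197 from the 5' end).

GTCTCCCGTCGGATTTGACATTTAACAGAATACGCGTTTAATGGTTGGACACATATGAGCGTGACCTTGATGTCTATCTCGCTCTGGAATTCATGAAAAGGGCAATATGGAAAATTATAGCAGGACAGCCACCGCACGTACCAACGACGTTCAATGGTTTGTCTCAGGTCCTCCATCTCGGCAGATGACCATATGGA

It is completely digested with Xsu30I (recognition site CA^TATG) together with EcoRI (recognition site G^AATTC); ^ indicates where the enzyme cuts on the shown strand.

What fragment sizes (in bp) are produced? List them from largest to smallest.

Xsu30I sites (CATATG) start at positions 52, 190.
Xsu30I cuts after base 2 of each site, so after positions 53, 191.
The EcoRI site (GAATTC) starts at position 87.
EcoRI cuts after the first base of each site, so after position 87.
Combined cut positions: 53, 87, 191.
Linear molecule, 3 cuts → 4 fragments:
  1–53 → 53 bp
  54–87 → 34 bp
  88–191 → 104 bp
  192–197 → 6 bp
Sorted largest to smallest: 104, 53, 34, 6 bp.

104, 53, 34, 6 bp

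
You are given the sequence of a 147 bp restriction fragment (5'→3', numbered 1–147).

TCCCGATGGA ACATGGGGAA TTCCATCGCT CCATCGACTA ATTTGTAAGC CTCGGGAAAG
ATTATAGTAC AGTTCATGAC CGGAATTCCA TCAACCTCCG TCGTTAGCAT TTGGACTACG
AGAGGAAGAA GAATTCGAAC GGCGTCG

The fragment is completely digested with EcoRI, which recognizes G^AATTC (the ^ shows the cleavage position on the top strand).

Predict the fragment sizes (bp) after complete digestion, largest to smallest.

EcoRI sites (GAATTC) start at positions 18, 83, 131.
EcoRI cuts after the first base of each site, so after positions 18, 83, 131.
Linear molecule, 3 cuts → 4 fragments:
  1–18 → 18 bp
  19–83 → 65 bp
  84–131 → 48 bp
  132–147 → 16 bp
Sorted largest to smallest: 65, 48, 18, 16 bp.

65, 48, 18, 16 bp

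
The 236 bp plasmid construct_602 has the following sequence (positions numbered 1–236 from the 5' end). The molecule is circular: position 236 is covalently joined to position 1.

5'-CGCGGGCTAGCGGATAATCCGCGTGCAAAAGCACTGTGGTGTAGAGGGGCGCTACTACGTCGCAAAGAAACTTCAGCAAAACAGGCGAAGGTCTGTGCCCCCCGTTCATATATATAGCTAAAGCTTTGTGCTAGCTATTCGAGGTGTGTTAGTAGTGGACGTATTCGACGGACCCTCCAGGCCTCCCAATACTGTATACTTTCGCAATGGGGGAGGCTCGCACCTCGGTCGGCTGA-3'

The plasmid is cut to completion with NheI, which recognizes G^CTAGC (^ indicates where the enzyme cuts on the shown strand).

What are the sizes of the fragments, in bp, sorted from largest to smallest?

124, 112 bp

NheI sites (GCTAGC) start at positions 6, 130.
NheI cuts after the first base of each site, so after positions 6, 130.
Circular molecule, 2 cuts → 2 fragments:
  7–130 → 124 bp
  131–236 then 1–6 → 106 + 6 = 112 bp
Sorted largest to smallest: 124, 112 bp.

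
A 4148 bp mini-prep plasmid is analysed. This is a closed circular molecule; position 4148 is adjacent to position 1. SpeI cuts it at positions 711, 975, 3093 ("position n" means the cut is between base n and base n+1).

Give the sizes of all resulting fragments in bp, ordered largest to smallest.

Circular molecule, 3 cuts → 3 fragments:
  975 − 711 = 264 bp
  3093 − 975 = 2118 bp
  wrap: 4148 − 3093 + 711 = 1766 bp
Sorted largest to smallest: 2118, 1766, 264 bp.

2118, 1766, 264 bp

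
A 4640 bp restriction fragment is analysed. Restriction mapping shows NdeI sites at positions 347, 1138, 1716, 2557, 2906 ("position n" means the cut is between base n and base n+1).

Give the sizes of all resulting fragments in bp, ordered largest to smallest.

1734, 841, 791, 578, 349, 347 bp

Linear molecule, 5 cuts → 6 fragments:
  347 − 0 = 347 bp
  1138 − 347 = 791 bp
  1716 − 1138 = 578 bp
  2557 − 1716 = 841 bp
  2906 − 2557 = 349 bp
  4640 − 2906 = 1734 bp
Sorted largest to smallest: 1734, 841, 791, 578, 349, 347 bp.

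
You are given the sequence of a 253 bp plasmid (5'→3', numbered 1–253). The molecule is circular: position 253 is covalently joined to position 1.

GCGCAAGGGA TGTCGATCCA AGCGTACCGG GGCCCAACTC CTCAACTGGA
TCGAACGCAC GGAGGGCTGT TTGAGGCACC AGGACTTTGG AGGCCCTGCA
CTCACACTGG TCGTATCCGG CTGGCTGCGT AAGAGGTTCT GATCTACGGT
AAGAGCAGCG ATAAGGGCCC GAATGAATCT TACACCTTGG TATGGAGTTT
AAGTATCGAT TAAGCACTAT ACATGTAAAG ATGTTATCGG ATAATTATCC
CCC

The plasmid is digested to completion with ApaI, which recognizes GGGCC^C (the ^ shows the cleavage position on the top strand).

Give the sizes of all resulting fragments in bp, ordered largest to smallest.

ApaI sites (GGGCCC) start at positions 30, 165.
ApaI cuts after base 5 of each site (before the last base), so after positions 34, 169.
Circular molecule, 2 cuts → 2 fragments:
  35–169 → 135 bp
  170–253 then 1–34 → 84 + 34 = 118 bp
Sorted largest to smallest: 135, 118 bp.

135, 118 bp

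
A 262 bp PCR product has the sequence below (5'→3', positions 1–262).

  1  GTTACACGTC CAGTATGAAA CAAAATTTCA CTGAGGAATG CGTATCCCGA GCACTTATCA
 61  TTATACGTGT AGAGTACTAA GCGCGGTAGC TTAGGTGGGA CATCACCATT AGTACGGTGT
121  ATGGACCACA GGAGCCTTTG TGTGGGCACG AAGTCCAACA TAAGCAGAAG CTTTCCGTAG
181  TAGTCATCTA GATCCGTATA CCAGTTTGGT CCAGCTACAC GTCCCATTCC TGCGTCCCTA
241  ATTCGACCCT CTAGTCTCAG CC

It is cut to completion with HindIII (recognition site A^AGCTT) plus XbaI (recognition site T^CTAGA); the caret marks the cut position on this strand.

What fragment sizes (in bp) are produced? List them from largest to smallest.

168, 75, 19 bp

The HindIII site (AAGCTT) starts at position 168.
HindIII cuts after the first base of each site, so after position 168.
The XbaI site (TCTAGA) starts at position 187.
XbaI cuts after the first base of each site, so after position 187.
Combined cut positions: 168, 187.
Linear molecule, 2 cuts → 3 fragments:
  1–168 → 168 bp
  169–187 → 19 bp
  188–262 → 75 bp
Sorted largest to smallest: 168, 75, 19 bp.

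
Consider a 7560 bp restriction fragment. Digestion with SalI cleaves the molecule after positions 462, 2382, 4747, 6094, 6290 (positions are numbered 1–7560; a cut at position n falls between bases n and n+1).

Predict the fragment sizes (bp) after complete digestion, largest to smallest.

2365, 1920, 1347, 1270, 462, 196 bp

Linear molecule, 5 cuts → 6 fragments:
  462 − 0 = 462 bp
  2382 − 462 = 1920 bp
  4747 − 2382 = 2365 bp
  6094 − 4747 = 1347 bp
  6290 − 6094 = 196 bp
  7560 − 6290 = 1270 bp
Sorted largest to smallest: 2365, 1920, 1347, 1270, 462, 196 bp.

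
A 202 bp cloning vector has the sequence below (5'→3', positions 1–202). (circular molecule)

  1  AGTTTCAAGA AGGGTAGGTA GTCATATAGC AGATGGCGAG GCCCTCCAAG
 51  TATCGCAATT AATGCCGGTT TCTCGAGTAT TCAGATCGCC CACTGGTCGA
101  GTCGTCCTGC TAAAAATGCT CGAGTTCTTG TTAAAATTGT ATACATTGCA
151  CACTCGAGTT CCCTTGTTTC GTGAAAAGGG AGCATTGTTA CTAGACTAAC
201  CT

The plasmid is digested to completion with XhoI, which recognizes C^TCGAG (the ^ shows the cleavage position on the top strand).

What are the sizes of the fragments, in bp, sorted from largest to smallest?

121, 47, 34 bp

XhoI sites (CTCGAG) start at positions 72, 119, 153.
XhoI cuts after the first base of each site, so after positions 72, 119, 153.
Circular molecule, 3 cuts → 3 fragments:
  73–119 → 47 bp
  120–153 → 34 bp
  154–202 then 1–72 → 49 + 72 = 121 bp
Sorted largest to smallest: 121, 47, 34 bp.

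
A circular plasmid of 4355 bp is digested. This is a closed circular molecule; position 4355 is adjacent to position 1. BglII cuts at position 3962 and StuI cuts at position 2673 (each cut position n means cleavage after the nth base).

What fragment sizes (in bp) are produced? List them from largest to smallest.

3066, 1289 bp

Combined cut positions (sorted): 2673, 3962.
Circular molecule, 2 cuts → 2 fragments:
  3962 − 2673 = 1289 bp
  wrap: 4355 − 3962 + 2673 = 3066 bp
Sorted largest to smallest: 3066, 1289 bp.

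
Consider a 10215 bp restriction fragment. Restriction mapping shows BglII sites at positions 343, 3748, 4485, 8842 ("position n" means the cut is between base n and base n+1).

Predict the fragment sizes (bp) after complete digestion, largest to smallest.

Linear molecule, 4 cuts → 5 fragments:
  343 − 0 = 343 bp
  3748 − 343 = 3405 bp
  4485 − 3748 = 737 bp
  8842 − 4485 = 4357 bp
  10215 − 8842 = 1373 bp
Sorted largest to smallest: 4357, 3405, 1373, 737, 343 bp.

4357, 3405, 1373, 737, 343 bp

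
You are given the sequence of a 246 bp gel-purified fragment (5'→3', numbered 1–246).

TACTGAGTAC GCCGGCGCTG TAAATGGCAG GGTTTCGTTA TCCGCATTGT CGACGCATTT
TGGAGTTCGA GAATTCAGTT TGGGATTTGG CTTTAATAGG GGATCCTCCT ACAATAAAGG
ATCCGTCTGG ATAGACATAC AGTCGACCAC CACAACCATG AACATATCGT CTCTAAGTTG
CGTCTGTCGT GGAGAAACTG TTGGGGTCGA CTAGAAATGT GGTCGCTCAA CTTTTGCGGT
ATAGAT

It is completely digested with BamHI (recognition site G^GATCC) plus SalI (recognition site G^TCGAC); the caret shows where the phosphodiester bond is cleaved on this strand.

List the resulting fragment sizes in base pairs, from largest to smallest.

BamHI sites (GGATCC) start at positions 101, 119.
BamHI cuts after the first base of each site, so after positions 101, 119.
SalI sites (GTCGAC) start at positions 49, 142, 206.
SalI cuts after the first base of each site, so after positions 49, 142, 206.
Combined cut positions: 49, 101, 119, 142, 206.
Linear molecule, 5 cuts → 6 fragments:
  1–49 → 49 bp
  50–101 → 52 bp
  102–119 → 18 bp
  120–142 → 23 bp
  143–206 → 64 bp
  207–246 → 40 bp
Sorted largest to smallest: 64, 52, 49, 40, 23, 18 bp.

64, 52, 49, 40, 23, 18 bp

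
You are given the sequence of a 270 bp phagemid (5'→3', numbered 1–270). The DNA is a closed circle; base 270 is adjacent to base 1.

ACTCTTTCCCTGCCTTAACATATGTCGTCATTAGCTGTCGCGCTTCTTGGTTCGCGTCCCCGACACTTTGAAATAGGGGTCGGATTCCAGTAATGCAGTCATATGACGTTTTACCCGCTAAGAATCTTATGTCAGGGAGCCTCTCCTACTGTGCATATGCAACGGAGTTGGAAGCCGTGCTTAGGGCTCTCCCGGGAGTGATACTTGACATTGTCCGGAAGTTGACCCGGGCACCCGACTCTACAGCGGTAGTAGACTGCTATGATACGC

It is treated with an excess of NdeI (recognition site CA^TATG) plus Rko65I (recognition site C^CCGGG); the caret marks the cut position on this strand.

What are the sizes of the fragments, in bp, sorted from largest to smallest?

NdeI sites (CATATG) start at positions 19, 100, 154.
NdeI cuts after base 2 of each site, so after positions 20, 101, 155.
Rko65I sites (CCCGGG) start at positions 191, 226.
Rko65I cuts after the first base of each site, so after positions 191, 226.
Combined cut positions: 20, 101, 155, 191, 226.
Circular molecule, 5 cuts → 5 fragments:
  21–101 → 81 bp
  102–155 → 54 bp
  156–191 → 36 bp
  192–226 → 35 bp
  227–270 then 1–20 → 44 + 20 = 64 bp
Sorted largest to smallest: 81, 64, 54, 36, 35 bp.

81, 64, 54, 36, 35 bp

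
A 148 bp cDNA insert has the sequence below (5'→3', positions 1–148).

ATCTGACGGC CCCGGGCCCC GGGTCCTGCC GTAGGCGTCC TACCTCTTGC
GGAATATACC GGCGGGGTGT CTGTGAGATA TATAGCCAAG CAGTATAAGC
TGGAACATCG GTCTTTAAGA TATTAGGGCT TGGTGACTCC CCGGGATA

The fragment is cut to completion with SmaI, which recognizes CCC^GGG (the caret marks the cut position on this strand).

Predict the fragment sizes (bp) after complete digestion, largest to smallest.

122, 13, 7, 6 bp

SmaI sites (CCCGGG) start at positions 11, 18, 140.
SmaI cuts after base 3 of each site, so after positions 13, 20, 142.
Linear molecule, 3 cuts → 4 fragments:
  1–13 → 13 bp
  14–20 → 7 bp
  21–142 → 122 bp
  143–148 → 6 bp
Sorted largest to smallest: 122, 13, 7, 6 bp.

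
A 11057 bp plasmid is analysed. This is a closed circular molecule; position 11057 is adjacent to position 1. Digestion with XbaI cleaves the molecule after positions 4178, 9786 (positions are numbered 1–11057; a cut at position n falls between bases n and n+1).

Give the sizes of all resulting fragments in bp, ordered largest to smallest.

5608, 5449 bp

Circular molecule, 2 cuts → 2 fragments:
  9786 − 4178 = 5608 bp
  wrap: 11057 − 9786 + 4178 = 5449 bp
Sorted largest to smallest: 5608, 5449 bp.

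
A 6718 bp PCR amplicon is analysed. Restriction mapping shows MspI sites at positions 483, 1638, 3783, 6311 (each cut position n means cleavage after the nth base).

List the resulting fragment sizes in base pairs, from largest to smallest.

2528, 2145, 1155, 483, 407 bp

Linear molecule, 4 cuts → 5 fragments:
  483 − 0 = 483 bp
  1638 − 483 = 1155 bp
  3783 − 1638 = 2145 bp
  6311 − 3783 = 2528 bp
  6718 − 6311 = 407 bp
Sorted largest to smallest: 2528, 2145, 1155, 483, 407 bp.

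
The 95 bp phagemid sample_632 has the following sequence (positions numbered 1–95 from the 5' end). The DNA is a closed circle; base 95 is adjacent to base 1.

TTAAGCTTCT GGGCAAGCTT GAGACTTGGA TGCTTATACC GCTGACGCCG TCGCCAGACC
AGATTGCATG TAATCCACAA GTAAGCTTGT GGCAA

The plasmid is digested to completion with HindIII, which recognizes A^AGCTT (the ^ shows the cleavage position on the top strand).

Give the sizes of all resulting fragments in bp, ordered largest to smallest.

HindIII sites (AAGCTT) start at positions 3, 15, 83.
HindIII cuts after the first base of each site, so after positions 3, 15, 83.
Circular molecule, 3 cuts → 3 fragments:
  4–15 → 12 bp
  16–83 → 68 bp
  84–95 then 1–3 → 12 + 3 = 15 bp
Sorted largest to smallest: 68, 15, 12 bp.

68, 15, 12 bp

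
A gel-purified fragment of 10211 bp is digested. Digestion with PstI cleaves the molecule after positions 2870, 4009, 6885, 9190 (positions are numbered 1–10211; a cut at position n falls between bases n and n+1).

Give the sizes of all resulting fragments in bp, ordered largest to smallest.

Linear molecule, 4 cuts → 5 fragments:
  2870 − 0 = 2870 bp
  4009 − 2870 = 1139 bp
  6885 − 4009 = 2876 bp
  9190 − 6885 = 2305 bp
  10211 − 9190 = 1021 bp
Sorted largest to smallest: 2876, 2870, 2305, 1139, 1021 bp.

2876, 2870, 2305, 1139, 1021 bp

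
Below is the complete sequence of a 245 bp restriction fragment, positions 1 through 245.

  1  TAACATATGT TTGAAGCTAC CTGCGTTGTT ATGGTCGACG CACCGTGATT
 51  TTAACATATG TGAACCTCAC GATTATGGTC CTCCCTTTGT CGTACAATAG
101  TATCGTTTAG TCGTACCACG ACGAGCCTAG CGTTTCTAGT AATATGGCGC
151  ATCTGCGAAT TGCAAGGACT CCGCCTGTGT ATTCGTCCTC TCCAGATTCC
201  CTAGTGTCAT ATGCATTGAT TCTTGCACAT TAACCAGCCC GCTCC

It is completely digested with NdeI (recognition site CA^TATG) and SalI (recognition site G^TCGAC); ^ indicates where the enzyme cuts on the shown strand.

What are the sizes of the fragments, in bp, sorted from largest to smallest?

NdeI sites (CATATG) start at positions 4, 55, 208.
NdeI cuts after base 2 of each site, so after positions 5, 56, 209.
The SalI site (GTCGAC) starts at position 34.
SalI cuts after the first base of each site, so after position 34.
Combined cut positions: 5, 34, 56, 209.
Linear molecule, 4 cuts → 5 fragments:
  1–5 → 5 bp
  6–34 → 29 bp
  35–56 → 22 bp
  57–209 → 153 bp
  210–245 → 36 bp
Sorted largest to smallest: 153, 36, 29, 22, 5 bp.

153, 36, 29, 22, 5 bp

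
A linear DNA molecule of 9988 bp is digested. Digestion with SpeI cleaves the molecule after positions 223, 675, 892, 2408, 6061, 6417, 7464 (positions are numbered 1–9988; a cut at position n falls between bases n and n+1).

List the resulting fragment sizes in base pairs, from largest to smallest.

Linear molecule, 7 cuts → 8 fragments:
  223 − 0 = 223 bp
  675 − 223 = 452 bp
  892 − 675 = 217 bp
  2408 − 892 = 1516 bp
  6061 − 2408 = 3653 bp
  6417 − 6061 = 356 bp
  7464 − 6417 = 1047 bp
  9988 − 7464 = 2524 bp
Sorted largest to smallest: 3653, 2524, 1516, 1047, 452, 356, 223, 217 bp.

3653, 2524, 1516, 1047, 452, 356, 223, 217 bp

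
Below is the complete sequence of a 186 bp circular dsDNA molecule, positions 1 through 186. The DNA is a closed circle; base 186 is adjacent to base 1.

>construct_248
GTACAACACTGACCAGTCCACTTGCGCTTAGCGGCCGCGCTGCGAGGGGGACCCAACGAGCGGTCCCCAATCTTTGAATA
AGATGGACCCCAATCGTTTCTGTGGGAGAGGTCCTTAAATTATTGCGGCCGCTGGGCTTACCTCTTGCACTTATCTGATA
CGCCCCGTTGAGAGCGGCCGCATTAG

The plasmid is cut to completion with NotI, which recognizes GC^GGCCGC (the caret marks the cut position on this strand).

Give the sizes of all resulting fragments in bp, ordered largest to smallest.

94, 49, 43 bp

NotI sites (GCGGCCGC) start at positions 31, 125, 174.
NotI cuts after base 2 of each site, so after positions 32, 126, 175.
Circular molecule, 3 cuts → 3 fragments:
  33–126 → 94 bp
  127–175 → 49 bp
  176–186 then 1–32 → 11 + 32 = 43 bp
Sorted largest to smallest: 94, 49, 43 bp.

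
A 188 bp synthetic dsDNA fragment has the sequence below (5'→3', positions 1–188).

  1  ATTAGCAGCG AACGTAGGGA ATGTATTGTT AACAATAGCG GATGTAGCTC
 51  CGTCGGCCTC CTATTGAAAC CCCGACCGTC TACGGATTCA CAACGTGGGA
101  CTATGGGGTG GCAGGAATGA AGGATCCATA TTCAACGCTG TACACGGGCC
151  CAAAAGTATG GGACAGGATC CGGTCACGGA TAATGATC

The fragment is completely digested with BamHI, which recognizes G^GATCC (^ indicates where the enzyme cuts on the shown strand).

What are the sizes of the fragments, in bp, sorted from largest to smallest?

BamHI sites (GGATCC) start at positions 122, 166.
BamHI cuts after the first base of each site, so after positions 122, 166.
Linear molecule, 2 cuts → 3 fragments:
  1–122 → 122 bp
  123–166 → 44 bp
  167–188 → 22 bp
Sorted largest to smallest: 122, 44, 22 bp.

122, 44, 22 bp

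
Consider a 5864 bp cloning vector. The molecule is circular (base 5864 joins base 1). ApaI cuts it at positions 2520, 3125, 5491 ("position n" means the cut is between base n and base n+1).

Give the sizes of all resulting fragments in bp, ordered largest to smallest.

2893, 2366, 605 bp

Circular molecule, 3 cuts → 3 fragments:
  3125 − 2520 = 605 bp
  5491 − 3125 = 2366 bp
  wrap: 5864 − 5491 + 2520 = 2893 bp
Sorted largest to smallest: 2893, 2366, 605 bp.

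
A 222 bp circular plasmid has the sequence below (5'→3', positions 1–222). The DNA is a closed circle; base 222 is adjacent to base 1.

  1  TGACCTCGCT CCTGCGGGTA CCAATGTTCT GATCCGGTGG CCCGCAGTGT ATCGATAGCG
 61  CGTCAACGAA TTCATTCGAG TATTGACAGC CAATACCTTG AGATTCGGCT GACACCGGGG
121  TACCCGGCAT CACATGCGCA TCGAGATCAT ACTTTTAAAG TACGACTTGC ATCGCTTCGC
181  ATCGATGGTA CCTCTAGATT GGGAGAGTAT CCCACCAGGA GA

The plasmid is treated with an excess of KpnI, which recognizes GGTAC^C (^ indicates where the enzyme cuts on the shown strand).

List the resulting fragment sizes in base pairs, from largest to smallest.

102, 68, 52 bp

KpnI sites (GGTACC) start at positions 17, 119, 187.
KpnI cuts after base 5 of each site (before the last base), so after positions 21, 123, 191.
Circular molecule, 3 cuts → 3 fragments:
  22–123 → 102 bp
  124–191 → 68 bp
  192–222 then 1–21 → 31 + 21 = 52 bp
Sorted largest to smallest: 102, 68, 52 bp.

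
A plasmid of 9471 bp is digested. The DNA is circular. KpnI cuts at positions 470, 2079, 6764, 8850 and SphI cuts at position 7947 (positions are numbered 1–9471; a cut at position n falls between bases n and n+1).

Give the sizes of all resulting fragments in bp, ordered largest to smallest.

Combined cut positions (sorted): 470, 2079, 6764, 7947, 8850.
Circular molecule, 5 cuts → 5 fragments:
  2079 − 470 = 1609 bp
  6764 − 2079 = 4685 bp
  7947 − 6764 = 1183 bp
  8850 − 7947 = 903 bp
  wrap: 9471 − 8850 + 470 = 1091 bp
Sorted largest to smallest: 4685, 1609, 1183, 1091, 903 bp.

4685, 1609, 1183, 1091, 903 bp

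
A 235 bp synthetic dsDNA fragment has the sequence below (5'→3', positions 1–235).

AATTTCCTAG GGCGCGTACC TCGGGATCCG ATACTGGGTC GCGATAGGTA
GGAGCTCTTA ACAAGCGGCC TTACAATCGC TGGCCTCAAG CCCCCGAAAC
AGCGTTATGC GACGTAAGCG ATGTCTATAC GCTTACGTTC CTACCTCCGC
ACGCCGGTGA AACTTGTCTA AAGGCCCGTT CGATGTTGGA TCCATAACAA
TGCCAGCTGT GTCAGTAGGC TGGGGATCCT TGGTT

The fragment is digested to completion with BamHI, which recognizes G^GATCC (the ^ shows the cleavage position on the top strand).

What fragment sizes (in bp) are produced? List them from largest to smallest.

164, 36, 24, 11 bp

BamHI sites (GGATCC) start at positions 24, 188, 224.
BamHI cuts after the first base of each site, so after positions 24, 188, 224.
Linear molecule, 3 cuts → 4 fragments:
  1–24 → 24 bp
  25–188 → 164 bp
  189–224 → 36 bp
  225–235 → 11 bp
Sorted largest to smallest: 164, 36, 24, 11 bp.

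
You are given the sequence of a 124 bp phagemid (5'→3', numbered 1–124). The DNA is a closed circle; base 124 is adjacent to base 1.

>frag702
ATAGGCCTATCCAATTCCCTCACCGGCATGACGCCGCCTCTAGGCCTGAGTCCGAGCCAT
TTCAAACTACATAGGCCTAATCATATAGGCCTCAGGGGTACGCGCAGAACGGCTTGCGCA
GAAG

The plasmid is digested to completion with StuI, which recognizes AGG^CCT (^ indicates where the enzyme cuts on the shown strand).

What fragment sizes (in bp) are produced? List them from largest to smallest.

40, 39, 31, 14 bp

StuI sites (AGGCCT) start at positions 3, 42, 73, 87.
StuI cuts after base 3 of each site, so after positions 5, 44, 75, 89.
Circular molecule, 4 cuts → 4 fragments:
  6–44 → 39 bp
  45–75 → 31 bp
  76–89 → 14 bp
  90–124 then 1–5 → 35 + 5 = 40 bp
Sorted largest to smallest: 40, 39, 31, 14 bp.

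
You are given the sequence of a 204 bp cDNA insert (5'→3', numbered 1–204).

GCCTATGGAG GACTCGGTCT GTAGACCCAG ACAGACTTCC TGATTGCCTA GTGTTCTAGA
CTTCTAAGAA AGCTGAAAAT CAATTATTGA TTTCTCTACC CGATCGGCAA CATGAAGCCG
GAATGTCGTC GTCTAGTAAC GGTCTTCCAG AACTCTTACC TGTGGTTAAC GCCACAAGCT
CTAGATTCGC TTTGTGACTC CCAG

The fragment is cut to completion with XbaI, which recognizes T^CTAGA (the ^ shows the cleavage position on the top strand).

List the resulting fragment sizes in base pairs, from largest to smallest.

XbaI sites (TCTAGA) start at positions 55, 180.
XbaI cuts after the first base of each site, so after positions 55, 180.
Linear molecule, 2 cuts → 3 fragments:
  1–55 → 55 bp
  56–180 → 125 bp
  181–204 → 24 bp
Sorted largest to smallest: 125, 55, 24 bp.

125, 55, 24 bp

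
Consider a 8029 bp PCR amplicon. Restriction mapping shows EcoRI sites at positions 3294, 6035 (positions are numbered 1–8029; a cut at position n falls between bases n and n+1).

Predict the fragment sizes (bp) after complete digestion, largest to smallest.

Linear molecule, 2 cuts → 3 fragments:
  3294 − 0 = 3294 bp
  6035 − 3294 = 2741 bp
  8029 − 6035 = 1994 bp
Sorted largest to smallest: 3294, 2741, 1994 bp.

3294, 2741, 1994 bp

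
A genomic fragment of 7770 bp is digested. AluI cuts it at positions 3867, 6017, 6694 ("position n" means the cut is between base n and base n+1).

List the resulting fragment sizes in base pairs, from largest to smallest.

3867, 2150, 1076, 677 bp

Linear molecule, 3 cuts → 4 fragments:
  3867 − 0 = 3867 bp
  6017 − 3867 = 2150 bp
  6694 − 6017 = 677 bp
  7770 − 6694 = 1076 bp
Sorted largest to smallest: 3867, 2150, 1076, 677 bp.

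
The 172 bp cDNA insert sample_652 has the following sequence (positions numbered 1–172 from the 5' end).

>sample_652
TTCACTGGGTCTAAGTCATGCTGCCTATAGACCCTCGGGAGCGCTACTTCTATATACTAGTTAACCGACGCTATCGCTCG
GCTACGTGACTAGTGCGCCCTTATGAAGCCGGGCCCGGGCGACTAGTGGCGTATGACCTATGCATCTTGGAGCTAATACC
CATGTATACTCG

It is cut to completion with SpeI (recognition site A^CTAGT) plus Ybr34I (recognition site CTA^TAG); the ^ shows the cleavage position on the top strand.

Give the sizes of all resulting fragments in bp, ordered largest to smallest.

50, 33, 33, 29, 27 bp

SpeI sites (ACTAGT) start at positions 56, 89, 122.
SpeI cuts after the first base of each site, so after positions 56, 89, 122.
The Ybr34I site (CTATAG) starts at position 25.
Ybr34I cuts after base 3 of each site, so after position 27.
Combined cut positions: 27, 56, 89, 122.
Linear molecule, 4 cuts → 5 fragments:
  1–27 → 27 bp
  28–56 → 29 bp
  57–89 → 33 bp
  90–122 → 33 bp
  123–172 → 50 bp
Sorted largest to smallest: 50, 33, 33, 29, 27 bp.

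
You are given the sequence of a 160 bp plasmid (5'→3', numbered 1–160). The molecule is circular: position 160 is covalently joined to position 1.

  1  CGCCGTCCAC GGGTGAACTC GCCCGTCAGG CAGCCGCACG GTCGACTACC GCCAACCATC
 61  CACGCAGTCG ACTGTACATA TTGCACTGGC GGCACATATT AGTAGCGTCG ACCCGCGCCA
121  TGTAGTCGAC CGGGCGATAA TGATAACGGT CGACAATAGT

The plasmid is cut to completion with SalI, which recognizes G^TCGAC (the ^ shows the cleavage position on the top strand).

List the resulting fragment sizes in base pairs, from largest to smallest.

SalI sites (GTCGAC) start at positions 41, 67, 107, 125, 149.
SalI cuts after the first base of each site, so after positions 41, 67, 107, 125, 149.
Circular molecule, 5 cuts → 5 fragments:
  42–67 → 26 bp
  68–107 → 40 bp
  108–125 → 18 bp
  126–149 → 24 bp
  150–160 then 1–41 → 11 + 41 = 52 bp
Sorted largest to smallest: 52, 40, 26, 24, 18 bp.

52, 40, 26, 24, 18 bp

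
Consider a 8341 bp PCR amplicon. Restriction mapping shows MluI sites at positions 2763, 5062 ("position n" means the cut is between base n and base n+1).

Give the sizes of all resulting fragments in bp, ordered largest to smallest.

Linear molecule, 2 cuts → 3 fragments:
  2763 − 0 = 2763 bp
  5062 − 2763 = 2299 bp
  8341 − 5062 = 3279 bp
Sorted largest to smallest: 3279, 2763, 2299 bp.

3279, 2763, 2299 bp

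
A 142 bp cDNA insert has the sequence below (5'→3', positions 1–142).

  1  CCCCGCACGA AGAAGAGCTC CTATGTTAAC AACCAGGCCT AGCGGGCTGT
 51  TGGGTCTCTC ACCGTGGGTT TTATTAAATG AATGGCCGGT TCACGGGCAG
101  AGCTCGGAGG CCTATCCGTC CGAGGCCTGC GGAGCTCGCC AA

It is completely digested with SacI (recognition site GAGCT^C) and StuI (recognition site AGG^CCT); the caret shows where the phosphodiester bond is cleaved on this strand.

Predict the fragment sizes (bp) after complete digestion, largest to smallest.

SacI sites (GAGCTC) start at positions 15, 100, 132.
SacI cuts after base 5 of each site (before the last base), so after positions 19, 104, 136.
StuI sites (AGGCCT) start at positions 35, 108, 123.
StuI cuts after base 3 of each site, so after positions 37, 110, 125.
Combined cut positions: 19, 37, 104, 110, 125, 136.
Linear molecule, 6 cuts → 7 fragments:
  1–19 → 19 bp
  20–37 → 18 bp
  38–104 → 67 bp
  105–110 → 6 bp
  111–125 → 15 bp
  126–136 → 11 bp
  137–142 → 6 bp
Sorted largest to smallest: 67, 19, 18, 15, 11, 6, 6 bp.

67, 19, 18, 15, 11, 6, 6 bp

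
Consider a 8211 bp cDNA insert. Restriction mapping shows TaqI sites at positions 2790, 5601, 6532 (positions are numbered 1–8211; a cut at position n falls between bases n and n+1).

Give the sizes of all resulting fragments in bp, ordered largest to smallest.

2811, 2790, 1679, 931 bp

Linear molecule, 3 cuts → 4 fragments:
  2790 − 0 = 2790 bp
  5601 − 2790 = 2811 bp
  6532 − 5601 = 931 bp
  8211 − 6532 = 1679 bp
Sorted largest to smallest: 2811, 2790, 1679, 931 bp.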